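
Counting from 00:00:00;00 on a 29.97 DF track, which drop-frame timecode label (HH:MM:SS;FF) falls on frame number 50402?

Ten DF minutes hold 17982 frames, so frame 50402 lies in block 2 (frames 35964–53945) with 14438 frames into that block.
The block's first minute is 1800 frames and the rest 1798 each; 14438 frames reaches minute 8, so 2 × 18 + 8 × 2 = 52 labels have been skipped so far.
Adding those back, label number 50402 + 52 = 50454 at 30 labels/s is 1681 s + 24 f = 0 h 28 min 1 s frame 24, i.e. 00:28:01;24.

00:28:01;24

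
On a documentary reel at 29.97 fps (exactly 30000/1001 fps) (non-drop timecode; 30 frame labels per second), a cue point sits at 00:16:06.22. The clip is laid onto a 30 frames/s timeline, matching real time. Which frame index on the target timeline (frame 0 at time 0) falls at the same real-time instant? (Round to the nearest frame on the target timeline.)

Source frame index: (0×3600 + 16×60 + 6) × 30 + 22 = 29002.
Real time: 29002 / (30000/1001) = 14515501/15000 s.
Target frame: (14515501/15000) × (30) = 14515501/500 ≈ 29031.002 → 29031.

frame 29031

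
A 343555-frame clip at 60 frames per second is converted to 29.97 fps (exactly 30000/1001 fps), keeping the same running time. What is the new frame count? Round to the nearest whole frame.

171606 frames

Frames at target rate = 343555 × (30000/1001) / (60) = 171777500/1001 ≈ 171605.894.
Nearest whole frame: 171606.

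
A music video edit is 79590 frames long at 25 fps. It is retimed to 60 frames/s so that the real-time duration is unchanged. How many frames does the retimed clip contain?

191016 frames

Frames at target rate = 79590 × (60) / (25) = 191016.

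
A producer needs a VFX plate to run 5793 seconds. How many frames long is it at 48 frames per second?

Frames = 5793 × 48 = 278064.

278064 frames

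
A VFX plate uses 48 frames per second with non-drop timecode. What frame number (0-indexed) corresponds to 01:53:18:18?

Total seconds to the label: (1 × 3600 + 53 × 60 + 18) = 6798.
Frame index = 6798 × 48 + 18 = 326322.

326322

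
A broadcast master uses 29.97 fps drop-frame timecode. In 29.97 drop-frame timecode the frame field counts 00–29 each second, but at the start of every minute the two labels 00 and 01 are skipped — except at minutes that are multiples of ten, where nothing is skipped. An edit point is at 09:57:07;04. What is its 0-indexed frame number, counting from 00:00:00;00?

Complete 10-minute blocks: 59, each 17982 frames → 1060938.
Remaining 7 whole minutes in the current block: 1800 + 6 × 1798 = 12588 frames.
Within the current minute: 7 × 30 + 4 − 2 = 212 (labels ;00/;01 skipped at this minute). Total = 1060938 + 12588 + 212 = 1073738.

1073738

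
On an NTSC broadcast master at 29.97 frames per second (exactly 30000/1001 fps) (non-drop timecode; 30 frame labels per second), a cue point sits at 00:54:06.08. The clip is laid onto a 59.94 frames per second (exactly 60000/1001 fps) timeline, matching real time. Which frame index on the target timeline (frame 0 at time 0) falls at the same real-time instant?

frame 194776

Source frame index: (0×3600 + 54×60 + 6) × 30 + 8 = 97388.
Real time: 97388 / (30000/1001) = 24371347/7500 s.
Target frame: (24371347/7500) × (60000/1001) = 194776.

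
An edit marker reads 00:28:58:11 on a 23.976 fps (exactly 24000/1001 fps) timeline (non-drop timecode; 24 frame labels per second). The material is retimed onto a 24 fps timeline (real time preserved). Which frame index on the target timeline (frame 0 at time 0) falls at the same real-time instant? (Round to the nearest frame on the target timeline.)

frame 41765

Source frame index: (0×3600 + 28×60 + 58) × 24 + 11 = 41723.
Real time: 41723 / (24000/1001) = 41764723/24000 s.
Target frame: (41764723/24000) × (24) = 41764723/1000 ≈ 41764.723 → 41765.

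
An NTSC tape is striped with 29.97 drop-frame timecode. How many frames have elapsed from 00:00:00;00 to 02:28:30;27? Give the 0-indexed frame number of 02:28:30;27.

As if non-drop at 30 labels/s: (2 × 3600 + 28 × 60 + 30) × 30 + 27 = 267327.
Minute boundaries passed: 148; those not divisible by 10: 148 − 14 = 134; dropped labels = 2 × 134 = 268.
Actual frame index = 267327 − 268 = 267059.

267059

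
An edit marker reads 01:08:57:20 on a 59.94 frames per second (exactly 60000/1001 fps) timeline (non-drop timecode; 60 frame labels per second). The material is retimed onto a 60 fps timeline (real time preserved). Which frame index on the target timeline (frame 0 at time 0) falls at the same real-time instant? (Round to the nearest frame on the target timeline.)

frame 248488

Source frame index: (1×3600 + 8×60 + 57) × 60 + 20 = 248240.
Real time: 248240 / (60000/1001) = 3106103/750 s.
Target frame: (3106103/750) × (60) = 6212206/25 ≈ 248488.240 → 248488.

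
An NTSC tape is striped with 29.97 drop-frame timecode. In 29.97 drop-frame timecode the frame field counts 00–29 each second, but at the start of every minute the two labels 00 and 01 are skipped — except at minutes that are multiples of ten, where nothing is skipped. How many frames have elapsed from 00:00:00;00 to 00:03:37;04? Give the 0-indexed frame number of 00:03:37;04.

As if non-drop at 30 labels/s: (0 × 3600 + 3 × 60 + 37) × 30 + 4 = 6514.
Minute boundaries passed: 3; those not divisible by 10: 3 − 0 = 3; dropped labels = 2 × 3 = 6.
Actual frame index = 6514 − 6 = 6508.

6508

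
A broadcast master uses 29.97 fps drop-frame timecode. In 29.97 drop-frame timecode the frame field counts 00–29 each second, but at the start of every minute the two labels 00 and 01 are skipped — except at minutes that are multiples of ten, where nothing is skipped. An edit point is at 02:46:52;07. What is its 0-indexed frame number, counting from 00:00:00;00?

As if non-drop at 30 labels/s: (2 × 3600 + 46 × 60 + 52) × 30 + 7 = 300367.
Minute boundaries passed: 166; those not divisible by 10: 166 − 16 = 150; dropped labels = 2 × 150 = 300.
Actual frame index = 300367 − 300 = 300067.

300067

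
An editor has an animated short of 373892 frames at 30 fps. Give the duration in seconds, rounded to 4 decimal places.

Running time = 373892 × 1/30 = 186946/15 s ≈ 12463.0667 s.

12463.0667 seconds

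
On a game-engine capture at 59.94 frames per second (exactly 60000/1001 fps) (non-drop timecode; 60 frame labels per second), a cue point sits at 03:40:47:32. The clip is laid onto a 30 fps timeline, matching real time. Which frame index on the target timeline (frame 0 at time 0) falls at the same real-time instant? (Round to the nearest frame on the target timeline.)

Source frame index: (3×3600 + 40×60 + 47) × 60 + 32 = 794852.
Real time: 794852 / (60000/1001) = 198911713/15000 s.
Target frame: (198911713/15000) × (30) = 198911713/500 ≈ 397823.426 → 397823.

frame 397823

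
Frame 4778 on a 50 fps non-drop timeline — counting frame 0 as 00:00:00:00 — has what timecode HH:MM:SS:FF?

00:01:35:28

4778 ÷ 50 = 95 full seconds, remainder 28 frames.
95 s = 0 h 1 min 35 s.
Timecode: 00:01:35:28.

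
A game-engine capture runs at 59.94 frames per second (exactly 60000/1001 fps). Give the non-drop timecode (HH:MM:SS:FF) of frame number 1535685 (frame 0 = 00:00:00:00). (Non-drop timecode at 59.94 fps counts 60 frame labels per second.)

07:06:34:45

1535685 ÷ 60 = 25594 full seconds, remainder 45 frames.
25594 s = 7 h 6 min 34 s.
Timecode: 07:06:34:45.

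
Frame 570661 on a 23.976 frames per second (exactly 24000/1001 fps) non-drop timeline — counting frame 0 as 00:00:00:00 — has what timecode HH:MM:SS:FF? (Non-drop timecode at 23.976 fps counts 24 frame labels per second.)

570661 ÷ 24 = 23777 full seconds, remainder 13 frames.
23777 s = 6 h 36 min 17 s.
Timecode: 06:36:17:13.

06:36:17:13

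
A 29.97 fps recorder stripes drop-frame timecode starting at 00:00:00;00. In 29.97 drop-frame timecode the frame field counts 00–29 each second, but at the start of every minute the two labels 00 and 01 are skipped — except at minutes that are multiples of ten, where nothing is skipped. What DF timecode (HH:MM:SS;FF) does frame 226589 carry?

02:06:00;17

Each 10-minute DF block holds 10 × 60 × 30 − 9 × 2 = 17982 frames. 226589 ÷ 17982 → 12 full blocks, remainder 10805.
Within the partial block the first minute is 1800 frames and each further minute 1798, so 6 further minute boundaries passed. Total skipped labels = 18 × 12 + 2 × 6 = 228.
Non-drop label index = 226589 + 228 = 226817; at 30 labels/s that is 02:06:00:17, i.e. DF 02:06:00;17.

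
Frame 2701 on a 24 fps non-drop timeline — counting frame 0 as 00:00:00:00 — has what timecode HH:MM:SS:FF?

00:01:52:13

2701 ÷ 24 = 112 full seconds, remainder 13 frames.
112 s = 0 h 1 min 52 s.
Timecode: 00:01:52:13.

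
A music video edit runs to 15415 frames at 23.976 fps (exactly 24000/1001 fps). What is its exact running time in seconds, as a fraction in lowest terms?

3086083/4800 seconds

Running time = 15415 ÷ (24000/1001) = 15415 × 1001/24000 = 3086083/4800 s.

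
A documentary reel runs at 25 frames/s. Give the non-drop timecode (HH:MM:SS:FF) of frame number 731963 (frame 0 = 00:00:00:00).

731963 ÷ 25 = 29278 full seconds, remainder 13 frames.
29278 s = 8 h 7 min 58 s.
Timecode: 08:07:58:13.

08:07:58:13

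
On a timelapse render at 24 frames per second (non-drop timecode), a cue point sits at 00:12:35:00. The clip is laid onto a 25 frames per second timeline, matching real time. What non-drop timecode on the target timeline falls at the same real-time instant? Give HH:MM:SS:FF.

00:12:35:00

Source frame index: (0×3600 + 12×60 + 35) × 24 + 0 = 18120.
Real time: 18120 / (24) = 755 s.
Target frame: (755) × (25) = 18875.
At 25 labels/s: frame 18875 → 00:12:35:00.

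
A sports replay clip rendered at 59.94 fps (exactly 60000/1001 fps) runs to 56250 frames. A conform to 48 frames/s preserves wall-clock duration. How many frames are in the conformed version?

Target frames = source frames × (target rate / source rate) = 56250 × (48)/(60000/1001) = 56250 × 1001/1250 = 45045.

45045 frames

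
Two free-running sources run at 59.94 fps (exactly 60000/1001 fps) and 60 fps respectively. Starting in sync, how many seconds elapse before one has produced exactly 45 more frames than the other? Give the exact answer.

750.75 seconds

The gap grows by |60 − 60000/1001| = 60/1001 frames per second.
Time for a 45-frame gap: 45 ÷ (60/1001) = 750.75 s.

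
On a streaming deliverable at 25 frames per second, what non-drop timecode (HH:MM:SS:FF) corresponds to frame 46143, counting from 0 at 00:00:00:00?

00:30:45:18

46143 ÷ 25 = 1845 full seconds, remainder 18 frames.
1845 s = 0 h 30 min 45 s.
Timecode: 00:30:45:18.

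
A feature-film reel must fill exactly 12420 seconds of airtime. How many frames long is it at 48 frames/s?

Frames = 12420 × 48 = 596160.

596160 frames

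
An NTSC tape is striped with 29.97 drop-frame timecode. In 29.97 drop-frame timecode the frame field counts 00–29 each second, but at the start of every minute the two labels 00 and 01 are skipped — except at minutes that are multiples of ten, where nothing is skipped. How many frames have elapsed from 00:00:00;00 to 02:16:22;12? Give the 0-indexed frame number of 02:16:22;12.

As if non-drop at 30 labels/s: (2 × 3600 + 16 × 60 + 22) × 30 + 12 = 245472.
Minute boundaries passed: 136; those not divisible by 10: 136 − 13 = 123; dropped labels = 2 × 123 = 246.
Actual frame index = 245472 − 246 = 245226.

245226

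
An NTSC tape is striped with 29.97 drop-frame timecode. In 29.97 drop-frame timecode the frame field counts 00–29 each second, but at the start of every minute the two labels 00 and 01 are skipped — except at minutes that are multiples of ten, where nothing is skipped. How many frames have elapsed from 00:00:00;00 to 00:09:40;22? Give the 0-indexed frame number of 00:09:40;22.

17404

As if non-drop at 30 labels/s: (0 × 3600 + 9 × 60 + 40) × 30 + 22 = 17422.
Minute boundaries passed: 9; those not divisible by 10: 9 − 0 = 9; dropped labels = 2 × 9 = 18.
Actual frame index = 17422 − 18 = 17404.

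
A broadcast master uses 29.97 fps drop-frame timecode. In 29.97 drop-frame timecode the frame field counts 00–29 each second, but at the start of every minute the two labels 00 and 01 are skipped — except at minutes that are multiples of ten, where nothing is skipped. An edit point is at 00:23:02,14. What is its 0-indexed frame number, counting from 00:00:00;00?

41432

Complete 10-minute blocks: 2, each 17982 frames → 35964.
Remaining 3 whole minutes in the current block: 1800 + 2 × 1798 = 5396 frames.
Within the current minute: 2 × 30 + 14 − 2 = 72 (labels ;00/;01 skipped at this minute). Total = 35964 + 5396 + 72 = 41432.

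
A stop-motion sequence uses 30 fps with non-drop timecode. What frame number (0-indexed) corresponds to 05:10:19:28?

Total seconds to the label: (5 × 3600 + 10 × 60 + 19) = 18619.
Frame index = 18619 × 30 + 28 = 558598.

frame 558598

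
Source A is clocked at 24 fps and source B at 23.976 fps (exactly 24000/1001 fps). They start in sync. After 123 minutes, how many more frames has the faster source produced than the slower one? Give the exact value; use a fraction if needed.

177120/1001 frames

123 min = 7380 s.
A emits 24 × 7380 = 177120 frames; B emits 24000/1001 × 7380 = 177120000/1001.
Difference = 177120/1001 frames (≈ 176.9431); B is behind A.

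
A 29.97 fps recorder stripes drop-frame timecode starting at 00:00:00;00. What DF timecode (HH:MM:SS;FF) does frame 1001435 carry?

09:16:54;17

Ten DF minutes hold 17982 frames, so frame 1001435 lies in block 55 (frames 989010–1006991) with 12425 frames into that block.
The block's first minute is 1800 frames and the rest 1798 each; 12425 frames reaches minute 6, so 55 × 18 + 6 × 2 = 1002 labels have been skipped so far.
Adding those back, label number 1001435 + 1002 = 1002437 at 30 labels/s is 33414 s + 17 f = 9 h 16 min 54 s frame 17, i.e. 09:16:54;17.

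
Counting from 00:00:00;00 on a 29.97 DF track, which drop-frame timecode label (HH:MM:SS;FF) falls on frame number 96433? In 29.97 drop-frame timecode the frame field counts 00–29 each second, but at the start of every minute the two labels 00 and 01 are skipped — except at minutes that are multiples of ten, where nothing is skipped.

Each 10-minute DF block holds 10 × 60 × 30 − 9 × 2 = 17982 frames. 96433 ÷ 17982 → 5 full blocks, remainder 6523.
Within the partial block the first minute is 1800 frames and each further minute 1798, so 3 further minute boundaries passed. Total skipped labels = 18 × 5 + 2 × 3 = 96.
Non-drop label index = 96433 + 96 = 96529; at 30 labels/s that is 00:53:37:19, i.e. DF 00:53:37;19.

00:53:37;19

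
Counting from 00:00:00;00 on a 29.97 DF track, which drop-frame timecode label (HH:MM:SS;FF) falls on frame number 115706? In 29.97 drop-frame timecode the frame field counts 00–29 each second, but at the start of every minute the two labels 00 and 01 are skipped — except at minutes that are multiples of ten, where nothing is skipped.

01:04:20;22

Each 10-minute DF block holds 10 × 60 × 30 − 9 × 2 = 17982 frames. 115706 ÷ 17982 → 6 full blocks, remainder 7814.
Within the partial block the first minute is 1800 frames and each further minute 1798, so 4 further minute boundaries passed. Total skipped labels = 18 × 6 + 2 × 4 = 116.
Non-drop label index = 115706 + 116 = 115822; at 30 labels/s that is 01:04:20:22, i.e. DF 01:04:20;22.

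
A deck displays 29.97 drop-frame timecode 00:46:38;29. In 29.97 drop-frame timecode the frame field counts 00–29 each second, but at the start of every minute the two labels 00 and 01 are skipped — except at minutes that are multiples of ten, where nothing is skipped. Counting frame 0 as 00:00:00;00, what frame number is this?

As if non-drop at 30 labels/s: (0 × 3600 + 46 × 60 + 38) × 30 + 29 = 83969.
Minute boundaries passed: 46; those not divisible by 10: 46 − 4 = 42; dropped labels = 2 × 42 = 84.
Actual frame index = 83969 − 84 = 83885.

83885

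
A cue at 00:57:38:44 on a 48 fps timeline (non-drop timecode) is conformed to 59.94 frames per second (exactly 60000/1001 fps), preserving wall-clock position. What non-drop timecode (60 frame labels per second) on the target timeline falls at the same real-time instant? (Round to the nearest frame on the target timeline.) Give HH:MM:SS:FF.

00:57:35:28

Source frame index: (0×3600 + 57×60 + 38) × 48 + 44 = 166028.
Real time: 166028 / (48) = 41507/12 s.
Target frame: (41507/12) × (60000/1001) = 207535000/1001 ≈ 207327.672 → 207328.
At 60 labels/s: frame 207328 → 00:57:35:28.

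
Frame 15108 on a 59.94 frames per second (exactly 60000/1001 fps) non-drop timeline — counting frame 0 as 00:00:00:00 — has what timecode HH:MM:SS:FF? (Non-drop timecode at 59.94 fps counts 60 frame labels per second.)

15108 ÷ 60 = 251 full seconds, remainder 48 frames.
251 s = 0 h 4 min 11 s.
Timecode: 00:04:11:48.

00:04:11:48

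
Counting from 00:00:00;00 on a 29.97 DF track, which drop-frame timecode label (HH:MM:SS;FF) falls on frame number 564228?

05:13:46;12

Each 10-minute DF block holds 10 × 60 × 30 − 9 × 2 = 17982 frames. 564228 ÷ 17982 → 31 full blocks, remainder 6786.
Within the partial block the first minute is 1800 frames and each further minute 1798, so 3 further minute boundaries passed. Total skipped labels = 18 × 31 + 2 × 3 = 564.
Non-drop label index = 564228 + 564 = 564792; at 30 labels/s that is 05:13:46:12, i.e. DF 05:13:46;12.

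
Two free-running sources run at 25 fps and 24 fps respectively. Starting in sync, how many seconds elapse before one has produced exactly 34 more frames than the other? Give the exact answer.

34 seconds

The gap grows by |24 − 25| = 1 frame per second.
Time for a 34-frame gap: 34 ÷ (1) = 34 s.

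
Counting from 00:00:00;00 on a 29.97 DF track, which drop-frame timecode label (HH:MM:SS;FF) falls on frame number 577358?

05:21:04;16

Each 10-minute DF block holds 10 × 60 × 30 − 9 × 2 = 17982 frames. 577358 ÷ 17982 → 32 full blocks, remainder 1934.
Within the partial block the first minute is 1800 frames and each further minute 1798, so 1 further minute boundary passed. Total skipped labels = 18 × 32 + 2 × 1 = 578.
Non-drop label index = 577358 + 578 = 577936; at 30 labels/s that is 05:21:04:16, i.e. DF 05:21:04;16.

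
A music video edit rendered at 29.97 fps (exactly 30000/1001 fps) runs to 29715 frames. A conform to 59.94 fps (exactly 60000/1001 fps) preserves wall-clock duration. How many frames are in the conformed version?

Frames at target rate = 29715 × (60000/1001) / (30000/1001) = 59430.

59430 frames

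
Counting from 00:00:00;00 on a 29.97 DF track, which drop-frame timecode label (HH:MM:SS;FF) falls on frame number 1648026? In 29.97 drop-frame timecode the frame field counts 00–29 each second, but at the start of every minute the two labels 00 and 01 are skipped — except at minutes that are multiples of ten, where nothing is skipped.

15:16:29;06

Each 10-minute DF block holds 10 × 60 × 30 − 9 × 2 = 17982 frames. 1648026 ÷ 17982 → 91 full blocks, remainder 11664.
Within the partial block the first minute is 1800 frames and each further minute 1798, so 6 further minute boundaries passed. Total skipped labels = 18 × 91 + 2 × 6 = 1650.
Non-drop label index = 1648026 + 1650 = 1649676; at 30 labels/s that is 15:16:29:06, i.e. DF 15:16:29;06.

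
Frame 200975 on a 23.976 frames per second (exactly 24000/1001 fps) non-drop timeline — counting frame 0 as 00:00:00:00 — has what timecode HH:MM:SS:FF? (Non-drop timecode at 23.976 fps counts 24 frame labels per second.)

02:19:33:23

200975 ÷ 24 = 8373 full seconds, remainder 23 frames.
8373 s = 2 h 19 min 33 s.
Timecode: 02:19:33:23.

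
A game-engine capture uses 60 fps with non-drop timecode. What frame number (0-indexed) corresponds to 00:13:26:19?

48379

Total seconds to the label: (0 × 3600 + 13 × 60 + 26) = 806.
Frame index = 806 × 60 + 19 = 48379.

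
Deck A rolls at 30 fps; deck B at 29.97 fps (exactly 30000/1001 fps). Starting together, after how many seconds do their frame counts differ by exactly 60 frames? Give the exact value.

2002 seconds

The gap grows by |30000/1001 − 30| = 30/1001 frames per second.
Time for a 60-frame gap: 60 ÷ (30/1001) = 2002 s.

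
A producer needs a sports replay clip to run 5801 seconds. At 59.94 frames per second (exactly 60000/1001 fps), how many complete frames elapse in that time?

347712 frames

Frames = 5801 × 60000/1001 = 348060000/1001 ≈ 347712.2877.
Complete frames: 347712.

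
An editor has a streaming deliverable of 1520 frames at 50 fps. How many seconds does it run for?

30.4 seconds

Running time = 1520 / (50) = 30.4 s.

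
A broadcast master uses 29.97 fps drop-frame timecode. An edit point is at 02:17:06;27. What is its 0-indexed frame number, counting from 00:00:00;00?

Complete 10-minute blocks: 13, each 17982 frames → 233766.
Remaining 7 whole minutes in the current block: 1800 + 6 × 1798 = 12588 frames.
Within the current minute: 6 × 30 + 27 − 2 = 205 (labels ;00/;01 skipped at this minute). Total = 233766 + 12588 + 205 = 246559.

246559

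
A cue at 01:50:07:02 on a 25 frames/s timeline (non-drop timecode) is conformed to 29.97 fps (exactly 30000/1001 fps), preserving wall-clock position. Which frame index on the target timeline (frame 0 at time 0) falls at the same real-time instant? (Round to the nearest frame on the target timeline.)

Source frame index: (1×3600 + 50×60 + 7) × 25 + 2 = 165177.
Real time: 165177 / (25) = 165177/25 s.
Target frame: (165177/25) × (30000/1001) = 198212400/1001 ≈ 198014.386 → 198014.

frame 198014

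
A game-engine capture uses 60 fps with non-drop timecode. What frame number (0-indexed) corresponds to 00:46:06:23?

165983

Total seconds to the label: (0 × 3600 + 46 × 60 + 6) = 2766.
Frame index = 2766 × 60 + 23 = 165983.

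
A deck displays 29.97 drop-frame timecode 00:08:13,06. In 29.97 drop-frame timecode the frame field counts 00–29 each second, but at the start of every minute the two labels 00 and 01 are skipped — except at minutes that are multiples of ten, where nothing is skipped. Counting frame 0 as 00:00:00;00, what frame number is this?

14780

As if non-drop at 30 labels/s: (0 × 3600 + 8 × 60 + 13) × 30 + 6 = 14796.
Minute boundaries passed: 8; those not divisible by 10: 8 − 0 = 8; dropped labels = 2 × 8 = 16.
Actual frame index = 14796 − 16 = 14780.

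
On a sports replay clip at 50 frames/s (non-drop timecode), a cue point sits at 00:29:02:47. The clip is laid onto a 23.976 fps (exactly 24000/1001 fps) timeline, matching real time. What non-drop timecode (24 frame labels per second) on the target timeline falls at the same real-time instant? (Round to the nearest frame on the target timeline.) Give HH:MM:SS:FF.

Source frame index: (0×3600 + 29×60 + 2) × 50 + 47 = 87147.
Real time: 87147 / (50) = 87147/50 s.
Target frame: (87147/50) × (24000/1001) = 41830560/1001 ≈ 41788.771 → 41789.
At 24 labels/s: frame 41789 → 00:29:01:05.

00:29:01:05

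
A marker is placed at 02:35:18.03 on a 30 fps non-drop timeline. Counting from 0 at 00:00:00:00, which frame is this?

Total seconds to the label: (2 × 3600 + 35 × 60 + 18) = 9318.
Frame index = 9318 × 30 + 3 = 279543.

frame 279543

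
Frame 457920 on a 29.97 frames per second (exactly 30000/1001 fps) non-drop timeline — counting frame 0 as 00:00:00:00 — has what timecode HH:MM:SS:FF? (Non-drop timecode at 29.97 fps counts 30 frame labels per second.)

04:14:24:00

457920 ÷ 30 = 15264 full seconds, remainder 0 frames.
15264 s = 4 h 14 min 24 s.
Timecode: 04:14:24:00.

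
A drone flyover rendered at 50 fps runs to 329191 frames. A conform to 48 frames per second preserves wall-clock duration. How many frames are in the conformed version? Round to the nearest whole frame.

Frames at target rate = 329191 × (48) / (50) = 7900584/25 ≈ 316023.360.
Nearest whole frame: 316023.

316023 frames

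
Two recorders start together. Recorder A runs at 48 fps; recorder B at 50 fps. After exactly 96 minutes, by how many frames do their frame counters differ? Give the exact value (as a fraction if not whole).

11520 frames

96 min = 5760 s.
A emits 48 × 5760 = 276480 frames; B emits 50 × 5760 = 288000.
Difference = 11520 frames; B is ahead of A.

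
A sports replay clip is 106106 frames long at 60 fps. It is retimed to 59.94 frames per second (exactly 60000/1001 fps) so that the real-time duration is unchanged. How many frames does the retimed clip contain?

106000 frames

Target frames = source frames × (target rate / source rate) = 106106 × (60000/1001)/(60) = 106106 × 1000/1001 = 106000.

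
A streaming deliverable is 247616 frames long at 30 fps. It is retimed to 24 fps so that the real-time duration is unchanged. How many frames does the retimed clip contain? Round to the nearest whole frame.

198093 frames

Frames at target rate = 247616 × (24) / (30) = 990464/5 ≈ 198092.800.
Nearest whole frame: 198093.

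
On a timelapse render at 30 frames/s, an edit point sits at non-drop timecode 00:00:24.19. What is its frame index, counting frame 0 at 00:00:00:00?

frame 739

Total seconds to the label: (0 × 3600 + 0 × 60 + 24) = 24.
Frame index = 24 × 30 + 19 = 739.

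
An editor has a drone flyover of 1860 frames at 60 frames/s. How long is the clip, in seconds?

31 seconds

Running time = 1860 / (60) = 31 s.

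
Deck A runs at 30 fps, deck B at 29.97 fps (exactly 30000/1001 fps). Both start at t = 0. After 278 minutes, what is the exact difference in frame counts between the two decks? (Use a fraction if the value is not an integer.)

500400/1001 frames

278 min = 16680 s.
A emits 30 × 16680 = 500400 frames; B emits 30000/1001 × 16680 = 500400000/1001.
Difference = 500400/1001 frames (≈ 499.9001); B is behind A.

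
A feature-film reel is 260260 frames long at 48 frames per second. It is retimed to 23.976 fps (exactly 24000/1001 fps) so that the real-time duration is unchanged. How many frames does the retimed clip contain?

130000 frames

Target frames = source frames × (target rate / source rate) = 260260 × (24000/1001)/(48) = 260260 × 500/1001 = 130000.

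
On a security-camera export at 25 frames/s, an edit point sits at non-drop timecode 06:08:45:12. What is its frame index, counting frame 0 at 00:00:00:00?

frame 553137

Total seconds to the label: (6 × 3600 + 8 × 60 + 45) = 22125.
Frame index = 22125 × 25 + 12 = 553137.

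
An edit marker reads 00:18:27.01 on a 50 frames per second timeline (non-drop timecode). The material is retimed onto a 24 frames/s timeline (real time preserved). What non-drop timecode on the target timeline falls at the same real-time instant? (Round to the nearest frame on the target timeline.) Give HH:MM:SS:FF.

00:18:27:00

Source frame index: (0×3600 + 18×60 + 27) × 50 + 1 = 55351.
Real time: 55351 / (50) = 55351/50 s.
Target frame: (55351/50) × (24) = 664212/25 ≈ 26568.480 → 26568.
At 24 labels/s: frame 26568 → 00:18:27:00.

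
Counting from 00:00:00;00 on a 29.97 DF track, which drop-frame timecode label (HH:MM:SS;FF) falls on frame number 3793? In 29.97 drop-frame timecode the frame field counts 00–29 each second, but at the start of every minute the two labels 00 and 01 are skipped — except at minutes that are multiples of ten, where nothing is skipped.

00:02:06;17

Ten DF minutes hold 17982 frames, so frame 3793 lies in block 0 (frames 0–17981) with 3793 frames into that block.
The block's first minute is 1800 frames and the rest 1798 each; 3793 frames reaches minute 2, so 0 × 18 + 2 × 2 = 4 labels have been skipped so far.
Adding those back, label number 3793 + 4 = 3797 at 30 labels/s is 126 s + 17 f = 0 h 2 min 6 s frame 17, i.e. 00:02:06;17.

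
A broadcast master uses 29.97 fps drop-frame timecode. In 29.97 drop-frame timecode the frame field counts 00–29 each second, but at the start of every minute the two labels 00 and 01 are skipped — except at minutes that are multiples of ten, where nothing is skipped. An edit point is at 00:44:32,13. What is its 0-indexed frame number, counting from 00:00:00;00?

Complete 10-minute blocks: 4, each 17982 frames → 71928.
Remaining 4 whole minutes in the current block: 1800 + 3 × 1798 = 7194 frames.
Within the current minute: 32 × 30 + 13 − 2 = 971 (labels ;00/;01 skipped at this minute). Total = 71928 + 7194 + 971 = 80093.

80093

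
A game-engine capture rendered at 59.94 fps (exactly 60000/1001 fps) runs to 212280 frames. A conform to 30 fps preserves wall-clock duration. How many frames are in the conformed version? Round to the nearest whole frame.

106246 frames

Frames at target rate = 212280 × (30) / (60000/1001) = 5312307/50 ≈ 106246.140.
Nearest whole frame: 106246.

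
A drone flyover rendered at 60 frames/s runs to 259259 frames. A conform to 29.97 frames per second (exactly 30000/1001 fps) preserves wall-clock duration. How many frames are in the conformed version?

129500 frames

Target frames = source frames × (target rate / source rate) = 259259 × (30000/1001)/(60) = 259259 × 500/1001 = 129500.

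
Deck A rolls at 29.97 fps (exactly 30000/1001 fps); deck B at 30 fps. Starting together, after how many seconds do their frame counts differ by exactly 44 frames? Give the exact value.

22022/15 seconds

The gap grows by |30 − 30000/1001| = 30/1001 frames per second.
Time for a 44-frame gap: 44 ÷ (30/1001) = 22022/15 s.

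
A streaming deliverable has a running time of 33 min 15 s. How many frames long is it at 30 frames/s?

59850 frames

33 min 15 s = 1995 s.
Frames = 1995 × 30 = 59850.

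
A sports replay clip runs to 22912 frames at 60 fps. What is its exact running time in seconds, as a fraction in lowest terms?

5728/15 seconds

Running time = 22912 ÷ (60) = 22912 × 1/60 = 5728/15 s.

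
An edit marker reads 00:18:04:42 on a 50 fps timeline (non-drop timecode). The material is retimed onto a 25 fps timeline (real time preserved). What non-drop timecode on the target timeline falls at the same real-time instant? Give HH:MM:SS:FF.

00:18:04:21

Source frame index: (0×3600 + 18×60 + 4) × 50 + 42 = 54242.
Real time: 54242 / (50) = 27121/25 s.
Target frame: (27121/25) × (25) = 27121.
At 25 labels/s: frame 27121 → 00:18:04:21.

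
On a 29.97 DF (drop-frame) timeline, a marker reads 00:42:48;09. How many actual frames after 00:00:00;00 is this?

76973

Complete 10-minute blocks: 4, each 17982 frames → 71928.
Remaining 2 whole minutes in the current block: 1800 + 1 × 1798 = 3598 frames.
Within the current minute: 48 × 30 + 9 − 2 = 1447 (labels ;00/;01 skipped at this minute). Total = 71928 + 3598 + 1447 = 76973.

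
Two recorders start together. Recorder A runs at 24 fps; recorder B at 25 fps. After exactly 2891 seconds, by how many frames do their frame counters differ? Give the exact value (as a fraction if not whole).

2891 frames

A emits 24 × 2891 = 69384 frames; B emits 25 × 2891 = 72275.
Difference = 2891 frames; B is ahead of A.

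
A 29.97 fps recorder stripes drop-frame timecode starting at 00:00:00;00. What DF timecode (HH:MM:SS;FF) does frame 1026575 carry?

Each 10-minute DF block holds 10 × 60 × 30 − 9 × 2 = 17982 frames. 1026575 ÷ 17982 → 57 full blocks, remainder 1601.
Within the partial block the first minute is 1800 frames and each further minute 1798, so 0 further minute boundaries passed. Total skipped labels = 18 × 57 + 2 × 0 = 1026.
Non-drop label index = 1026575 + 1026 = 1027601; at 30 labels/s that is 09:30:53:11, i.e. DF 09:30:53;11.

09:30:53;11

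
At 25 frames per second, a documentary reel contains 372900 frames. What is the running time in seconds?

14916 seconds

Running time = 372900 / (25) = 14916 s.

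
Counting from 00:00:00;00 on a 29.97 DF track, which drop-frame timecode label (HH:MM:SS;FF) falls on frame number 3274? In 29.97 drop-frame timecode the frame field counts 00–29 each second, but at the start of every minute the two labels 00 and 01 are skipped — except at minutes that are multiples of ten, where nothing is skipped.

00:01:49;06

Each 10-minute DF block holds 10 × 60 × 30 − 9 × 2 = 17982 frames. 3274 ÷ 17982 → 0 full blocks, remainder 3274.
Within the partial block the first minute is 1800 frames and each further minute 1798, so 1 further minute boundary passed. Total skipped labels = 18 × 0 + 2 × 1 = 2.
Non-drop label index = 3274 + 2 = 3276; at 30 labels/s that is 00:01:49:06, i.e. DF 00:01:49;06.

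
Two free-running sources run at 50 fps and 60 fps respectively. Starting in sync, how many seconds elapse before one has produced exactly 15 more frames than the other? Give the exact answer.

The gap grows by |60 − 50| = 10 frames per second.
Time for a 15-frame gap: 15 ÷ (10) = 1.5 s.

1.5 seconds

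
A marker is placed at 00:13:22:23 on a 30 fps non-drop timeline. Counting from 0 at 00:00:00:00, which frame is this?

Total seconds to the label: (0 × 3600 + 13 × 60 + 22) = 802.
Frame index = 802 × 30 + 23 = 24083.

24083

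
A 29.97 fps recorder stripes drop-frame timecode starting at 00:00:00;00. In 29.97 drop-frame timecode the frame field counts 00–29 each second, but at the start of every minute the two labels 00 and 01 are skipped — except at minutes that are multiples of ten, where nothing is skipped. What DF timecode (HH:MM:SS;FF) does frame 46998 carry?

00:26:08;06

Each 10-minute DF block holds 10 × 60 × 30 − 9 × 2 = 17982 frames. 46998 ÷ 17982 → 2 full blocks, remainder 11034.
Within the partial block the first minute is 1800 frames and each further minute 1798, so 6 further minute boundaries passed. Total skipped labels = 18 × 2 + 2 × 6 = 48.
Non-drop label index = 46998 + 48 = 47046; at 30 labels/s that is 00:26:08:06, i.e. DF 00:26:08;06.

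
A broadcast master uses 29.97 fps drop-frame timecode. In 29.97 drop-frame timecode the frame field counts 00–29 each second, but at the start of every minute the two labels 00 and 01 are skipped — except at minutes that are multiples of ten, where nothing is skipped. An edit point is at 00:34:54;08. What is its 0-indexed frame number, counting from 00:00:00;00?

62766

As if non-drop at 30 labels/s: (0 × 3600 + 34 × 60 + 54) × 30 + 8 = 62828.
Minute boundaries passed: 34; those not divisible by 10: 34 − 3 = 31; dropped labels = 2 × 31 = 62.
Actual frame index = 62828 − 62 = 62766.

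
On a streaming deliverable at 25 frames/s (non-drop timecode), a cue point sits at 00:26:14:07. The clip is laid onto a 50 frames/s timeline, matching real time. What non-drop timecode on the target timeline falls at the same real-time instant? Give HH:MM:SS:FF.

00:26:14:14

Source frame index: (0×3600 + 26×60 + 14) × 25 + 7 = 39357.
Real time: 39357 / (25) = 39357/25 s.
Target frame: (39357/25) × (50) = 78714.
At 50 labels/s: frame 78714 → 00:26:14:14.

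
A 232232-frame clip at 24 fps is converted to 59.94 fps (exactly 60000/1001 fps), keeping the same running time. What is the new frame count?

580000 frames

Target frames = source frames × (target rate / source rate) = 232232 × (60000/1001)/(24) = 232232 × 2500/1001 = 580000.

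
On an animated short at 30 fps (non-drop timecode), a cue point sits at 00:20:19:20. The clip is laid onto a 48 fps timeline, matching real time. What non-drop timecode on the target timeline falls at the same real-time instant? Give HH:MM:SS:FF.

Source frame index: (0×3600 + 20×60 + 19) × 30 + 20 = 36590.
Real time: 36590 / (30) = 3659/3 s.
Target frame: (3659/3) × (48) = 58544.
At 48 labels/s: frame 58544 → 00:20:19:32.

00:20:19:32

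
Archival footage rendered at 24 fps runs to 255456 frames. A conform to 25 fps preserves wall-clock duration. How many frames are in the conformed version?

266100 frames

Target frames = source frames × (target rate / source rate) = 255456 × (25)/(24) = 255456 × 25/24 = 266100.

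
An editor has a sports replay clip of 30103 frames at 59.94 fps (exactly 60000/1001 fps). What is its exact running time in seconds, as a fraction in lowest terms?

Running time = 30103 ÷ (60000/1001) = 30103 × 1001/60000 = 30133103/60000 s.

30133103/60000 seconds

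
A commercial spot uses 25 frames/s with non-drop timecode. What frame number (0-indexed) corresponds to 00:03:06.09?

frame 4659

Total seconds to the label: (0 × 3600 + 3 × 60 + 6) = 186.
Frame index = 186 × 25 + 9 = 4659.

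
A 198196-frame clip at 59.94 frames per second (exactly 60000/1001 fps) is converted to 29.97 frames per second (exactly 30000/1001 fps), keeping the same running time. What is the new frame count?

99098 frames

Target frames = source frames × (target rate / source rate) = 198196 × (30000/1001)/(60000/1001) = 198196 × 1/2 = 99098.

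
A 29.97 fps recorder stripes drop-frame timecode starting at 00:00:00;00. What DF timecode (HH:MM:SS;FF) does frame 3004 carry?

00:01:40;06

Each 10-minute DF block holds 10 × 60 × 30 − 9 × 2 = 17982 frames. 3004 ÷ 17982 → 0 full blocks, remainder 3004.
Within the partial block the first minute is 1800 frames and each further minute 1798, so 1 further minute boundary passed. Total skipped labels = 18 × 0 + 2 × 1 = 2.
Non-drop label index = 3004 + 2 = 3006; at 30 labels/s that is 00:01:40:06, i.e. DF 00:01:40;06.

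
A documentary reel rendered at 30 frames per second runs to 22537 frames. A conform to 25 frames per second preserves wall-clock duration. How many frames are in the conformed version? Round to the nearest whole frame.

Frames at target rate = 22537 × (25) / (30) = 112685/6 ≈ 18780.833.
Nearest whole frame: 18781.

18781 frames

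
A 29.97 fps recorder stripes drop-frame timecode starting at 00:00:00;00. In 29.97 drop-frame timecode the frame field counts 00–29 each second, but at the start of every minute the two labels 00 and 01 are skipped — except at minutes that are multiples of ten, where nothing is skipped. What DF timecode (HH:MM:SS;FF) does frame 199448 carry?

Each 10-minute DF block holds 10 × 60 × 30 − 9 × 2 = 17982 frames. 199448 ÷ 17982 → 11 full blocks, remainder 1646.
Within the partial block the first minute is 1800 frames and each further minute 1798, so 0 further minute boundaries passed. Total skipped labels = 18 × 11 + 2 × 0 = 198.
Non-drop label index = 199448 + 198 = 199646; at 30 labels/s that is 01:50:54:26, i.e. DF 01:50:54;26.

01:50:54;26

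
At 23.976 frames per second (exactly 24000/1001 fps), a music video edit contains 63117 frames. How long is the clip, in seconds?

Running time = 63117 / (24000/1001) = 2632.504875 s.

2632.504875 seconds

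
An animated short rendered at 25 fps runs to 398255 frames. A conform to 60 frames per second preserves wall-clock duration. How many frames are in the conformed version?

Target frames = source frames × (target rate / source rate) = 398255 × (60)/(25) = 398255 × 12/5 = 955812.

955812 frames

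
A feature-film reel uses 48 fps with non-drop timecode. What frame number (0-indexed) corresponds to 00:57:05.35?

Total seconds to the label: (0 × 3600 + 57 × 60 + 5) = 3425.
Frame index = 3425 × 48 + 35 = 164435.

164435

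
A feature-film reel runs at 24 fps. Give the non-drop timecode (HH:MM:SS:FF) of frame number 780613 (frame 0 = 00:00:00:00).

780613 ÷ 24 = 32525 full seconds, remainder 13 frames.
32525 s = 9 h 2 min 5 s.
Timecode: 09:02:05:13.

09:02:05:13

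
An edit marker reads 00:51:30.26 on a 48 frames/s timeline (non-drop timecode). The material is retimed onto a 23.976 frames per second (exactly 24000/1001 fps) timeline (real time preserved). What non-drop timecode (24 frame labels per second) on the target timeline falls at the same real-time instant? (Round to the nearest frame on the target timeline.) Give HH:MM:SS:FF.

Source frame index: (0×3600 + 51×60 + 30) × 48 + 26 = 148346.
Real time: 148346 / (48) = 74173/24 s.
Target frame: (74173/24) × (24000/1001) = 6743000/91 ≈ 74098.901 → 74099.
At 24 labels/s: frame 74099 → 00:51:27:11.

00:51:27:11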